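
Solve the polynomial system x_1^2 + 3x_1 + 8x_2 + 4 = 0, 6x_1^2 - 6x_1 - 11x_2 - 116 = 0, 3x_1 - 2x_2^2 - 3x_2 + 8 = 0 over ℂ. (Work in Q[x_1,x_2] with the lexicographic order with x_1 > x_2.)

Compute a lex Gröbner basis by Buchberger's algorithm.
f_1 = x_1^2 + 3x_1 + 8x_2 + 4, LT = x_1^2.
f_2 = 6x_1^2 - 6x_1 - 11x_2 - 116, LT = x_1^2.
f_3 = 3x_1 - 2x_2^2 - 3x_2 + 8, LT = x_1.

S(f_1,f_2): lcm = x_1^2. S = 4x_1 + 59/6x_2 + 70/3.
  reduce S modulo (f_1, f_2, f_3):
  remainder 8/3x_2^2 + 83/6x_2 + 38/3 ≠ 0; add h_4 = 8/3x_2^2 + 83/6x_2 + 38/3 to the basis.

S(f_1,f_3): lcm = x_1^2. S = 2/3x_1x_2^2 + x_1x_2 + 1/3x_1 + 8x_2 + 4.
  reduce S modulo (f_1, f_2, f_3, h_4):
  remainder -6281/3072x_2 - 6281/768 ≠ 0; add h_5 = -6281/3072x_2 - 6281/768 to the basis.

The other S-polynomials (S(f_2,f_3), S(f_1,h_4), S(f_2,h_4), S(f_3,h_4), S(f_1,h_5), S(f_2,h_5), S(f_3,h_5), S(h_4,h_5)) all reduce to 0 modulo the current basis, so we have a Gröbner basis.
Inter-reduce: drop elements whose leading term is divisible by another's, tail-reduce, and make monic.
Reduced Gröbner basis: {x_1 - 4, x_2 + 4}.

The lex basis is triangular: the last element involves only x_2. Solving x_2 + 4 = 0 gives x_2 ∈ {-4}; substituting each value into the earlier elements determines the remaining variables.
  x_2 = -4: the earlier basis element becomes x_1 - 4 = 0, giving x_1 = 4 — point (4, -4).

{(4, -4)}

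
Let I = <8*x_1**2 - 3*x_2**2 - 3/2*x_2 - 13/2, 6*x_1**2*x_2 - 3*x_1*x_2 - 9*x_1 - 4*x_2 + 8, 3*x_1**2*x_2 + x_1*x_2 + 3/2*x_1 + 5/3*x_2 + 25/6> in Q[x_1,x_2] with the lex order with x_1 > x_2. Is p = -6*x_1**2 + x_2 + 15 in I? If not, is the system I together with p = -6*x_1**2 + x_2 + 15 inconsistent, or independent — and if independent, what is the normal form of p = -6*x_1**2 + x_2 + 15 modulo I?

Adjoining -6*x_1**2 + x_2 + 15 makes the ideal the whole ring: the system is inconsistent.

First compute the reduced Gröbner basis of I by Buchberger's algorithm.
f_1 = 8*x_1**2 - 3*x_2**2 - 3/2*x_2 - 13/2, LT = x_1**2.
f_2 = 6*x_1**2*x_2 - 3*x_1*x_2 - 9*x_1 - 4*x_2 + 8, LT = x_1**2*x_2.
f_3 = 3*x_1**2*x_2 + x_1*x_2 + 3/2*x_1 + 5/3*x_2 + 25/6, LT = x_1**2*x_2.

S(f_1,f_2): lcm = x_1**2*x_2. S = 1/2*x_1*x_2 + 3/2*x_1 - 3/8*x_2**3 - 3/16*x_2**2 - 7/48*x_2 - 4/3.
  reduce S modulo (f_1, f_2, f_3):
  remainder 1/2*x_1*x_2 + 3/2*x_1 - 3/8*x_2**3 - 3/16*x_2**2 - 7/48*x_2 - 4/3 ≠ 0; add h_4 = 1/2*x_1*x_2 + 3/2*x_1 - 3/8*x_2**3 - 3/16*x_2**2 - 7/48*x_2 - 4/3 to the basis.

S(f_1,f_3): lcm = x_1**2*x_2. S = -1/3*x_1*x_2 - 1/2*x_1 - 3/8*x_2**3 - 3/16*x_2**2 - 197/144*x_2 - 25/18.
  reduce S modulo (f_1, f_2, f_3, h_4):
  remainder 1/2*x_1 - 5/8*x_2**3 - 5/16*x_2**2 - 211/144*x_2 - 41/18 ≠ 0; add h_5 = 1/2*x_1 - 5/8*x_2**3 - 5/16*x_2**2 - 211/144*x_2 - 41/18 to the basis.

S(f_1,h_4): lcm = x_1**2*x_2. S = -3*x_1**2 + 3/4*x_1*x_2**3 + 3/8*x_1*x_2**2 + 7/24*x_1*x_2 + 8/3*x_1 - 3/8*x_2**3 - 3/16*x_2**2 - 13/16*x_2.
  reduce S modulo (f_1, f_2, f_3, h_4, h_5):
  remainder 9/16*x_2**5 - 9/8*x_2**4 - 2933/192*x_2**3 - 1357/192*x_2**2 - 1319/27*x_2 - 23921/432 ≠ 0; add h_6 = 9/16*x_2**5 - 9/8*x_2**4 - 2933/192*x_2**3 - 1357/192*x_2**2 - 1319/27*x_2 - 23921/432 to the basis.

S(f_1,h_5): lcm = x_1**2. S = 5/4*x_1*x_2**3 + 5/8*x_1*x_2**2 + 211/72*x_1*x_2 + 41/9*x_1 - 3/8*x_2**2 - 3/16*x_2 - 13/16.
  reduce S modulo (f_1, f_2, f_3, h_4, h_5, h_6):
  remainder -473/72*x_2**3 - 257/144*x_2**2 - 23779/1296*x_2 - 7495/324 ≠ 0; add h_7 = -473/72*x_2**3 - 257/144*x_2**2 - 23779/1296*x_2 - 7495/324 to the basis.

S(f_2,h_5): lcm = x_1**2*x_2. S = 5/4*x_1*x_2**4 + 5/8*x_1*x_2**3 + 211/72*x_1*x_2**2 + 73/18*x_1*x_2 - 3/2*x_1 - 2/3*x_2 + 4/3.
  reduce S modulo (f_1, f_2, f_3, h_4, h_5, h_6, h_7):
  remainder 18314965/12081366*x_2**2 - 9491255/561924*x_2 - 444753895/24162732 ≠ 0; add h_8 = 18314965/12081366*x_2**2 - 9491255/561924*x_2 - 444753895/24162732 to the basis.

S(f_3,h_6): lcm = x_1**2*x_2**5. S = 2*x_1**2*x_2**4 + 2933/108*x_1**2*x_2**3 + 1357/108*x_1**2*x_2**2 + 21104/243*x_1**2*x_2 + 23921/243*x_1**2 + 1/3*x_1*x_2**5 + 1/2*x_1*x_2**4 + 5/9*x_2**5 + 25/18*x_2**4.
  reduce S modulo (f_1, f_2, f_3, h_4, h_5, h_6, h_7, h_8):
  remainder 127618301735/550109232*x_2 + 127618301735/550109232 ≠ 0; add h_9 = 127618301735/550109232*x_2 + 127618301735/550109232 to the basis.

The other S-polynomials (S(f_2,f_3), S(f_2,h_4), S(f_3,h_4), S(f_3,h_5), S(h_4,h_5), S(f_1,h_6), S(f_2,h_6), S(h_4,h_6), S(h_5,h_6), S(f_1,h_7), S(f_2,h_7), S(f_3,h_7), S(h_4,h_7), S(h_5,h_7), S(h_6,h_7), S(f_1,h_8), S(f_2,h_8), S(f_3,h_8), S(h_4,h_8), S(h_5,h_8), S(h_6,h_8), S(h_7,h_8), S(f_1,h_9), S(f_2,h_9), S(f_3,h_9), S(h_4,h_9), S(h_5,h_9), S(h_6,h_9), S(h_7,h_9), S(h_8,h_9)) all reduce to 0 modulo the current basis, so we have a Gröbner basis.
Inter-reduce: drop elements whose leading term is divisible by another's, tail-reduce, and make monic.
Reduced Gröbner basis: {x_1 - 1, x_2 + 1}.
Label its elements g_1 = x_1 - 1, g_2 = x_2 + 1.

Reduce p = -6*x_1**2 + x_2 + 15 modulo G:
  leading term x_1**2: subtract (-6*x_1)·g_1 from -6*x_1**2 + x_2 + 15 → -6*x_1 + x_2 + 15
  leading term x_1: subtract (-6)·g_1 from -6*x_1 + x_2 + 15 → x_2 + 9
  leading term x_2: subtract (1)·g_2 from x_2 + 9 → 8
  leading term 1: no divisor's leading term divides it; move 8 to the remainder.
  normal form = 8.
The normal form is nonzero, so p ∉ I. Since p minus its normal form lies in I, I + (p) = I + (r) where r = 8; decide whether this ideal is the whole ring.
Here r = 8 is a nonzero constant, hence a unit: 1 ∈ I + (p), the Gröbner basis of I + (p) is {1}, and the enlarged system has no common solution — adjoining p is inconsistent.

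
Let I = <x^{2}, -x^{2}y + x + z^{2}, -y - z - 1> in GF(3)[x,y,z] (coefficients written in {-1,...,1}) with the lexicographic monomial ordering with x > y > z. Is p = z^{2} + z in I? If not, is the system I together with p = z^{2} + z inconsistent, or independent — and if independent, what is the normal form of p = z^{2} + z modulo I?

First compute the reduced Gröbner basis of I by Buchberger's algorithm.
f_1 = x^{2}, LT = x^{2}.
f_2 = -x^{2}y + x + z^{2}, LT = x^{2}y.
f_3 = -y - z - 1, LT = y.

S(f_1,f_2): lcm = x^{2}y. S = x + z^{2}.
  leading term x: no divisor's leading term divides it; move x to the remainder.
  leading term z^{2}: no divisor's leading term divides it; move z^{2} to the remainder.
  remainder x + z^{2} ≠ 0; add h_4 = x + z^{2} to the basis.

S(f_1,f_3): leading monomials are coprime, so the S-polynomial reduces to 0 (Buchberger's first criterion).
S(f_2,f_3): lcm = x^{2}y. S = -x^{2}z - x^{2} - x - z^{2}.
  leading term x^{2}z: subtract (-z)·f_1 from -x^{2}z - x^{2} - x - z^{2} → -x^{2} - x - z^{2}
  leading term x^{2}: subtract (-1)·f_1 from -x^{2} - x - z^{2} → -x - z^{2}
  leading term x: subtract (-1)·h_4 from -x - z^{2} → 0
  remainder 0.

S(f_1,h_4): lcm = x^{2}. S = -xz^{2}.
  leading term xz^{2}: subtract (-z^{2})·h_4 from -xz^{2} → z^{4}
  leading term z^{4}: no divisor's leading term divides it; move z^{4} to the remainder.
  remainder z^{4} ≠ 0; add h_5 = z^{4} to the basis.

S(f_2,h_4): lcm = x^{2}y. S = -xyz^{2} - x - z^{2}.
  leading term xyz^{2}: subtract (xz^{2})·f_3 from -xyz^{2} - x - z^{2} → xz^{3} + xz^{2} - x - z^{2}
  leading term xz^{3}: subtract (z^{3})·h_4 from xz^{3} + xz^{2} - x - z^{2} → xz^{2} - x - z^{5} - z^{2}
  leading term xz^{2}: subtract (z^{2})·h_4 from xz^{2} - x - z^{5} - z^{2} → -x - z^{5} - z^{4} - z^{2}
  leading term x: subtract (-1)·h_4 from -x - z^{5} - z^{4} - z^{2} → -z^{5} - z^{4}
  leading term z^{5}: subtract (-z)·h_5 from -z^{5} - z^{4} → -z^{4}
  leading term z^{4}: subtract (-1)·h_5 from -z^{4} → 0
  remainder 0.

S(f_3,h_4): leading monomials are coprime, so the S-polynomial reduces to 0 (Buchberger's first criterion).
S(f_1,h_5): leading monomials are coprime, so the S-polynomial reduces to 0 (Buchberger's first criterion).
S(f_2,h_5): leading monomials are coprime, so the S-polynomial reduces to 0 (Buchberger's first criterion).
S(f_3,h_5): leading monomials are coprime, so the S-polynomial reduces to 0 (Buchberger's first criterion).
S(h_4,h_5): leading monomials are coprime, so the S-polynomial reduces to 0 (Buchberger's first criterion).
Every S-polynomial of the final basis reduces to 0, so we have a Gröbner basis.
Inter-reduce: drop elements whose leading term is divisible by another's, tail-reduce, and make monic.
Reduced Gröbner basis: {x + z^{2}, y + z + 1, z^{4}}.
Label its elements g_1 = x + z^{2}, g_2 = y + z + 1, g_3 = z^{4}.

Reduce p = z^{2} + z modulo G:
  leading term z^{2}: no divisor's leading term divides it; move z^{2} to the remainder.
  leading term z: no divisor's leading term divides it; move z to the remainder.
  normal form = z^{2} + z.
The normal form is nonzero, so p ∉ I. Since p minus its normal form lies in I, I + (p) = I + (r) where r = z^{2} + z; decide whether this ideal is the whole ring.
Run Buchberger on G together with r (pairs among the g_i already reduce to 0 since G is a Gröbner basis):
g_1 = x + z^{2}, LT = x.
g_2 = y + z + 1, LT = y.
g_3 = z^{4}, LT = z^{4}.
r = z^{2} + z, LT = z^{2}.

S(g_1,g_2): leading monomials are coprime, so the S-polynomial reduces to 0 (Buchberger's first criterion).
S(g_1,g_3): leading monomials are coprime, so the S-polynomial reduces to 0 (Buchberger's first criterion).
S(g_1,r): leading monomials are coprime, so the S-polynomial reduces to 0 (Buchberger's first criterion).
S(g_2,g_3): leading monomials are coprime, so the S-polynomial reduces to 0 (Buchberger's first criterion).
S(g_2,r): leading monomials are coprime, so the S-polynomial reduces to 0 (Buchberger's first criterion).
S(g_3,r): lcm = z^{4}. S = -z^{3}.
  leading term z^{3}: subtract (-z)·r from -z^{3} → z^{2}
  leading term z^{2}: subtract (1)·r from z^{2} → -z
  leading term z: no divisor's leading term divides it; move -z to the remainder.
  remainder -z ≠ 0; add m_5 = -z to the basis.

S(g_1,m_5): leading monomials are coprime, so the S-polynomial reduces to 0 (Buchberger's first criterion).
S(g_2,m_5): leading monomials are coprime, so the S-polynomial reduces to 0 (Buchberger's first criterion).
S(g_3,m_5): lcm = z^{4}. S = 0.
  remainder 0.

S(r,m_5): lcm = z^{2}. S = z.
  leading term z: subtract (-1)·m_5 from z → 0
  remainder 0.

Every S-polynomial of the final basis reduces to 0, so we have a Gröbner basis.
Inter-reduce: drop elements whose leading term is divisible by another's, tail-reduce, and make monic.
Reduced Gröbner basis: {x, y + 1, z}.
The reduced Gröbner basis of I + (p) is {x, y + 1, z} ≠ {1}, a proper ideal, so the enlarged system stays consistent: p is independent of I, with normal form z^{2} + z.

z^{2} + z is independent of I; its normal form modulo I is z^{2} + z.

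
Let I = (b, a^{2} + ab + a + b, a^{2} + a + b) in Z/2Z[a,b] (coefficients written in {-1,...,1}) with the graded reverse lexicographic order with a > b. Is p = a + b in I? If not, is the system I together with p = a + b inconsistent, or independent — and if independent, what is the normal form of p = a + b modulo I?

a + b is independent of I; its normal form modulo I is a.

First compute the reduced Gröbner basis of I by Buchberger's algorithm.
f_1 = b, LT = b.
f_2 = a^{2} + ab + a + b, LT = a^{2}.
f_3 = a^{2} + a + b, LT = a^{2}.

The S-polynomials (S(f_1,f_2), S(f_1,f_3), S(f_2,f_3)) all reduce to 0 modulo the current basis, so we have a Gröbner basis.
Inter-reduce: drop elements whose leading term is divisible by another's, tail-reduce, and make monic.
Reduced Gröbner basis: {a^{2} + a, b}.
Label its elements g_1 = a^{2} + a, g_2 = b.

Reduce p = a + b modulo G:
  leading term a: no divisor's leading term divides it; move a to the remainder.
  leading term b: subtract (1)·g_2 from b → 0
  normal form = a.
The normal form is nonzero, so p ∉ I. Since p minus its normal form lies in I, I + (p) = I + (r) where r = a; decide whether this ideal is the whole ring.
Run Buchberger on G together with r (pairs among the g_i already reduce to 0 since G is a Gröbner basis):
g_1 = a^{2} + a, LT = a^{2}.
g_2 = b, LT = b.
r = a, LT = a.

The S-polynomials (S(g_1,g_2), S(g_1,r), S(g_2,r)) all reduce to 0 modulo the current basis, so we have a Gröbner basis.
Inter-reduce: drop elements whose leading term is divisible by another's, tail-reduce, and make monic.
Reduced Gröbner basis: {a, b}.
The reduced Gröbner basis of I + (p) is {a, b} ≠ {1}, a proper ideal, so the enlarged system stays consistent: p is independent of I, with normal form a.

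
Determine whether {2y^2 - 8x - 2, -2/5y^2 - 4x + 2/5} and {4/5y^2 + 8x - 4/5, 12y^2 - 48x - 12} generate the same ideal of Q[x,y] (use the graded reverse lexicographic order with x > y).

Yes, the ideals are equal.

Two ideals are equal iff their reduced Gröbner bases coincide (the reduced basis is unique for a fixed ordering).
Buchberger on the first generating set:
f_1 = 2y^2 - 8x - 2, LT = y^2.
f_2 = -2/5y^2 - 4x + 2/5, LT = y^2.

S(f_1,f_2): lcm = y^2. S = -14x.
  leading term x: no divisor's leading term divides it; move -14x to the remainder.
  remainder -14x ≠ 0; add g_3 = -14x to the basis.

S(f_1,g_3): leading monomials are coprime, so the S-polynomial reduces to 0 (Buchberger's first criterion).
S(f_2,g_3): leading monomials are coprime, so the S-polynomial reduces to 0 (Buchberger's first criterion).
Every S-polynomial of the final basis reduces to 0, so we have a Gröbner basis.
Inter-reduce: drop elements whose leading term is divisible by another's, tail-reduce, and make monic.
Reduced Gröbner basis: {y^2 - 1, x}.

Buchberger on the second generating set:
h_1 = 4/5y^2 + 8x - 4/5, LT = y^2.
h_2 = 12y^2 - 48x - 12, LT = y^2.

S(h_1,h_2): lcm = y^2. S = 14x.
  leading term x: no divisor's leading term divides it; move 14x to the remainder.
  remainder 14x ≠ 0; add k_3 = 14x to the basis.

S(h_1,k_3): leading monomials are coprime, so the S-polynomial reduces to 0 (Buchberger's first criterion).
S(h_2,k_3): leading monomials are coprime, so the S-polynomial reduces to 0 (Buchberger's first criterion).
Every S-polynomial of the final basis reduces to 0, so we have a Gröbner basis.
Inter-reduce: drop elements whose leading term is divisible by another's, tail-reduce, and make monic.
Reduced Gröbner basis: {y^2 - 1, x}.

Same reduced basis, so the two generating sets span the same ideal.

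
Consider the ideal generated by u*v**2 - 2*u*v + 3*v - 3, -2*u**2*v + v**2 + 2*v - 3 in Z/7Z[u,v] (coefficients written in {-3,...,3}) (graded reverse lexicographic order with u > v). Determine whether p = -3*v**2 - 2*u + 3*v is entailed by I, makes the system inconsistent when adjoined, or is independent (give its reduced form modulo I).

First compute the reduced Gröbner basis of I by Buchberger's algorithm.
f_1 = u*v**2 - 2*u*v + 3*v - 3, LT = u*v**2.
f_2 = -2*u**2*v + v**2 + 2*v - 3, LT = u**2*v.

S(f_1,f_2): lcm = u**2*v**2. S = -2*u**2*v - 3*v**3 + 3*u*v + v**2 - 3*u + 2*v.
  reduce S modulo (f_1, f_2):
  remainder -3*v**3 + 3*u*v - 3*u + 3 ≠ 0; add h_3 = -3*v**3 + 3*u*v - 3*u + 3 to the basis.

S(f_1,h_3): lcm = u*v**3. S = u**2*v - 2*u*v**2 - u**2 + 3*v**2 + u - 3*v.
  reduce S modulo (f_1, f_2, h_3):
  remainder -u**2 + 3*u*v + u - 3*v + 3 ≠ 0; add h_4 = -u**2 + 3*u*v + u - 3*v + 3 to the basis.

The other S-polynomials (S(f_2,h_3), S(f_1,h_4), S(f_2,h_4), S(h_3,h_4)) all reduce to 0 modulo the current basis, so we have a Gröbner basis.
Inter-reduce: drop elements whose leading term is divisible by another's, tail-reduce, and make monic.
Reduced Gröbner basis: {u*v**2 - 2*u*v + 3*v - 3, v**3 - u*v + u - 1, u**2 - 3*u*v - u + 3*v - 3}.
Label its elements g_1 = u*v**2 - 2*u*v + 3*v - 3, g_2 = v**3 - u*v + u - 1, g_3 = u**2 - 3*u*v - u + 3*v - 3.

Reduce p = -3*v**2 - 2*u + 3*v modulo G:
  leading term v**2: no divisor's leading term divides it; move -3*v**2 to the remainder.
  leading term u: no divisor's leading term divides it; move -2*u to the remainder.
  leading term v: no divisor's leading term divides it; move 3*v to the remainder.
  normal form = -3*v**2 - 2*u + 3*v.
The normal form is nonzero, so p ∉ I. Since p minus its normal form lies in I, I + (p) = I + (r) where r = -3*v**2 - 2*u + 3*v; decide whether this ideal is the whole ring.
Run Buchberger on G together with r (pairs among the g_i already reduce to 0 since G is a Gröbner basis):
g_1 = u*v**2 - 2*u*v + 3*v - 3, LT = u*v**2.
g_2 = v**3 - u*v + u - 1, LT = v**3.
g_3 = u**2 - 3*u*v - u + 3*v - 3, LT = u**2.
r = -3*v**2 - 2*u + 3*v, LT = v**2.

S(g_1,r): lcm = u*v**2. S = -3*u**2 - u*v + 3*v - 3.
  reduce S modulo (g_1, g_2, g_3, r):
  remainder -3*u*v - 3*u - 2*v + 2 ≠ 0; add m_5 = -3*u*v - 3*u - 2*v + 2 to the basis.

S(g_2,r): lcm = v**3. S = 3*u*v + v**2 + u - 1.
  reduce S modulo (g_1, g_2, g_3, r, m_5):
  remainder 2*u - v + 1 ≠ 0; add m_6 = 2*u - v + 1 to the basis.

S(g_1,m_5): lcm = u*v**2. S = -3*u*v - 3*v**2 - v - 3.
  reduce S modulo (g_1, g_2, g_3, r, m_5, m_6):
  remainder -3*v + 3 ≠ 0; add m_7 = -3*v + 3 to the basis.

The other S-polynomials (S(g_1,g_2), S(g_1,g_3), S(g_2,g_3), S(g_3,r), S(g_2,m_5), S(g_3,m_5), S(r,m_5), S(g_1,m_6), S(g_2,m_6), S(g_3,m_6), S(r,m_6), S(m_5,m_6), S(g_1,m_7), S(g_2,m_7), S(g_3,m_7), S(r,m_7), S(m_5,m_7), S(m_6,m_7)) all reduce to 0 modulo the current basis, so we have a Gröbner basis.
Inter-reduce: drop elements whose leading term is divisible by another's, tail-reduce, and make monic.
Reduced Gröbner basis: {u, v - 1}.
The reduced Gröbner basis of I + (p) is {u, v - 1} ≠ {1}, a proper ideal, so the enlarged system stays consistent: p is independent of I, with normal form -3*v**2 - 2*u + 3*v.

-3*v**2 - 2*u + 3*v is independent of I; its normal form modulo I is -3*v**2 - 2*u + 3*v.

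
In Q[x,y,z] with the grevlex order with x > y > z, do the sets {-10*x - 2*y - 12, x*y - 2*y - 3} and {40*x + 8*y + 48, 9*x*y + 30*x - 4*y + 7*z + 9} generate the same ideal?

No, the ideals differ.

Equality of ideals is decidable: compute both reduced Gröbner bases (unique for the ordering) and check whether they agree.
Buchberger on the first generating set:
f_1 = -10*x - 2*y - 12, LT = x.
f_2 = x*y - 2*y - 3, LT = x*y.

S(f_1,f_2): lcm = x*y. S = 1/5*y**2 + 16/5*y + 3.
  leading term y**2: no divisor's leading term divides it; move 1/5*y**2 to the remainder.
  leading term y: no divisor's leading term divides it; move 16/5*y to the remainder.
  leading term 1: no divisor's leading term divides it; move 3 to the remainder.
  remainder 1/5*y**2 + 16/5*y + 3 ≠ 0; add g_3 = 1/5*y**2 + 16/5*y + 3 to the basis.

The other S-polynomials (S(f_1,g_3), S(f_2,g_3)) all reduce to 0 modulo the current basis, so we have a Gröbner basis.
Inter-reduce: drop elements whose leading term is divisible by another's, tail-reduce, and make monic.
Reduced Gröbner basis: {y**2 + 16*y + 15, x + 1/5*y + 6/5}.

Buchberger on the second generating set:
h_1 = 40*x + 8*y + 48, LT = x.
h_2 = 9*x*y + 30*x - 4*y + 7*z + 9, LT = x*y.

S(h_1,h_2): lcm = x*y. S = 1/5*y**2 - 10/3*x + 74/45*y - 7/9*z - 1.
  leading term y**2: no divisor's leading term divides it; move 1/5*y**2 to the remainder.
  leading term x: subtract (-1/12)·h_1 from -10/3*x + 74/45*y - 7/9*z - 1 → 104/45*y - 7/9*z + 3
  leading term y: no divisor's leading term divides it; move 104/45*y to the remainder.
  leading term z: no divisor's leading term divides it; move -7/9*z to the remainder.
  leading term 1: no divisor's leading term divides it; move 3 to the remainder.
  remainder 1/5*y**2 + 104/45*y - 7/9*z + 3 ≠ 0; add k_3 = 1/5*y**2 + 104/45*y - 7/9*z + 3 to the basis.

The other S-polynomials (S(h_1,k_3), S(h_2,k_3)) all reduce to 0 modulo the current basis, so we have a Gröbner basis.
Inter-reduce: drop elements whose leading term is divisible by another's, tail-reduce, and make monic.
Reduced Gröbner basis: {y**2 + 104/9*y - 35/9*z + 15, x + 1/5*y + 6/5}.

These differ, so the ideals are not equal.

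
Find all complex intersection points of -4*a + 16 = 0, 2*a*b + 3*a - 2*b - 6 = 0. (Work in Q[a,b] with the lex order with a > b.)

{(4, -1)}

Compute a lex Gröbner basis by Buchberger's algorithm.
f_1 = -4*a + 16, LT = a.
f_2 = 2*a*b + 3*a - 2*b - 6, LT = a*b.

S(f_1,f_2): lcm = a*b. S = -3/2*a - 3*b + 3.
  leading term a: subtract (3/8)·f_1 from -3/2*a - 3*b + 3 → -3*b - 3
  leading term b: no divisor's leading term divides it; move -3*b to the remainder.
  leading term 1: no divisor's leading term divides it; move -3 to the remainder.
  remainder -3*b - 3 ≠ 0; add h_3 = -3*b - 3 to the basis.

The other S-polynomials (S(f_1,h_3), S(f_2,h_3)) all reduce to 0 modulo the current basis, so we have a Gröbner basis.
Inter-reduce: drop elements whose leading term is divisible by another's, tail-reduce, and make monic.
Reduced Gröbner basis: {a - 4, b + 1}.

A lex Gröbner basis eliminates variables successively. Here b + 1 depends only on b, with roots {-1}; lifting each root through the earlier basis elements recovers the full solutions.
  b = -1: the earlier basis element becomes a - 4 = 0, giving a = 4 — point (4, -1).
Each listed point satisfies every original equation (direct substitution).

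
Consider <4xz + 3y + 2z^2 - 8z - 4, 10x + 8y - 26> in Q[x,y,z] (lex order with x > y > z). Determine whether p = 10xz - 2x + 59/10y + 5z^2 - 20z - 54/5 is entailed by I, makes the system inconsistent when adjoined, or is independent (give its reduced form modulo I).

Adjoining 10xz - 2x + 59/10y + 5z^2 - 20z - 54/5 makes the ideal the whole ring: the system is inconsistent.

First compute the reduced Gröbner basis of I by Buchberger's algorithm.
f_1 = 4xz + 3y + 2z^2 - 8z - 4, LT = xz.
f_2 = 10x + 8y - 26, LT = x.

S(f_1,f_2): lcm = xz. S = -4/5yz + 3/4y + 1/2z^2 + 3/5z - 1.
  reduce S modulo (f_1, f_2):
  remainder -4/5yz + 3/4y + 1/2z^2 + 3/5z - 1 ≠ 0; add h_3 = -4/5yz + 3/4y + 1/2z^2 + 3/5z - 1 to the basis.

The other S-polynomials (S(f_1,h_3), S(f_2,h_3)) all reduce to 0 modulo the current basis, so we have a Gröbner basis.
Inter-reduce: drop elements whose leading term is divisible by another's, tail-reduce, and make monic.
Reduced Gröbner basis: {x + 4/5y - 13/5, yz - 15/16y - 5/8z^2 - 3/4z + 5/4}.
Label its elements g_1 = x + 4/5y - 13/5, g_2 = yz - 15/16y - 5/8z^2 - 3/4z + 5/4.

Reduce p = 10xz - 2x + 59/10y + 5z^2 - 20z - 54/5 modulo G:
  leading term xz: subtract (10z)·g_1 from 10xz - 2x + 59/10y + 5z^2 - 20z - 54/5 → -2x - 8yz + 59/10y + 5z^2 + 6z - 54/5
  leading term x: subtract (-2)·g_1 from -2x - 8yz + 59/10y + 5z^2 + 6z - 54/5 → -8yz + 15/2y + 5z^2 + 6z - 16
  leading term yz: subtract (-8)·g_2 from -8yz + 15/2y + 5z^2 + 6z - 16 → -6
  leading term 1: no divisor's leading term divides it; move -6 to the remainder.
  normal form = -6.
The normal form is nonzero, so p ∉ I. Since p minus its normal form lies in I, I + (p) = I + (r) where r = -6; decide whether this ideal is the whole ring.
Here r = -6 is a nonzero constant, hence a unit: 1 ∈ I + (p), the Gröbner basis of I + (p) is {1}, and the enlarged system has no common solution — adjoining p is inconsistent.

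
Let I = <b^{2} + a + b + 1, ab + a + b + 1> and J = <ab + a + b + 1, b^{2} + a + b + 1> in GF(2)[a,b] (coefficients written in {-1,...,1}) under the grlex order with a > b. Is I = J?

Yes, the ideals are equal.

Equality of ideals is decidable: compute both reduced Gröbner bases (unique for the ordering) and check whether they agree.
Buchberger on the first generating set:
f_1 = b^{2} + a + b + 1, LT = b^{2}.
f_2 = ab + a + b + 1, LT = ab.

S(f_1,f_2): lcm = ab^{2}. S = a^{2} + b^{2} + a + b.
  leading term a^{2}: no divisor's leading term divides it; move a^{2} to the remainder.
  leading term b^{2}: subtract (1)·f_1 from b^{2} + a + b → 1
  leading term 1: no divisor's leading term divides it; move 1 to the remainder.
  remainder a^{2} + 1 ≠ 0; add g_3 = a^{2} + 1 to the basis.

The other S-polynomials (S(f_1,g_3), S(f_2,g_3)) all reduce to 0 modulo the current basis, so we have a Gröbner basis.
Inter-reduce: drop elements whose leading term is divisible by another's, tail-reduce, and make monic.
Reduced Gröbner basis: {a^{2} + 1, ab + a + b + 1, b^{2} + a + b + 1}.

Buchberger on the second generating set:
h_1 = ab + a + b + 1, LT = ab.
h_2 = b^{2} + a + b + 1, LT = b^{2}.

S(h_1,h_2): lcm = ab^{2}. S = a^{2} + b^{2} + a + b.
  leading term a^{2}: no divisor's leading term divides it; move a^{2} to the remainder.
  leading term b^{2}: subtract (1)·h_2 from b^{2} + a + b → 1
  leading term 1: no divisor's leading term divides it; move 1 to the remainder.
  remainder a^{2} + 1 ≠ 0; add k_3 = a^{2} + 1 to the basis.

The other S-polynomials (S(h_1,k_3), S(h_2,k_3)) all reduce to 0 modulo the current basis, so we have a Gröbner basis.
Inter-reduce: drop elements whose leading term is divisible by another's, tail-reduce, and make monic.
Reduced Gröbner basis: {a^{2} + 1, ab + a + b + 1, b^{2} + a + b + 1}.

Same reduced basis, so the two generating sets span the same ideal.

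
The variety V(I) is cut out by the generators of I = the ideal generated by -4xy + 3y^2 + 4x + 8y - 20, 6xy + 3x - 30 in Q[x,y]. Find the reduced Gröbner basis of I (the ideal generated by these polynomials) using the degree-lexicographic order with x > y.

f_1 = -4xy + 3y^2 + 4x + 8y - 20, LT = xy.
f_2 = 6xy + 3x - 30, LT = xy.

S(f_1,f_2): lcm = xy. S = -3/4y^2 - 3/2x - 2y + 10.
  leading term y^2: no divisor's leading term divides it; move -3/4y^2 to the remainder.
  leading term x: no divisor's leading term divides it; move -3/2x to the remainder.
  leading term y: no divisor's leading term divides it; move -2y to the remainder.
  leading term 1: no divisor's leading term divides it; move 10 to the remainder.
  remainder -3/4y^2 - 3/2x - 2y + 10 ≠ 0; add g_3 = -3/4y^2 - 3/2x - 2y + 10 to the basis.

S(f_1,g_3): lcm = xy^2. S = -3/4y^3 - 2x^2 - 11/3xy - 2y^2 + 40/3x + 5y.
  leading term y^3: subtract (y)·g_3 from -3/4y^3 - 2x^2 - 11/3xy - 2y^2 + 40/3x + 5y → -2x^2 - 13/6xy + 40/3x - 5y
  leading term x^2: no divisor's leading term divides it; move -2x^2 to the remainder.
  leading term xy: subtract (13/24)·f_1 from -13/6xy + 40/3x - 5y → -13/8y^2 + 67/6x - 28/3y + 65/6
  leading term y^2: subtract (13/6)·g_3 from -13/8y^2 + 67/6x - 28/3y + 65/6 → 173/12x - 5y - 65/6
  leading term x: no divisor's leading term divides it; move 173/12x to the remainder.
  leading term y: no divisor's leading term divides it; move -5y to the remainder.
  leading term 1: no divisor's leading term divides it; move -65/6 to the remainder.
  remainder -2x^2 + 173/12x - 5y - 65/6 ≠ 0; add g_4 = -2x^2 + 173/12x - 5y - 65/6 to the basis.

The other S-polynomials (S(f_2,g_3), S(f_1,g_4), S(f_2,g_4), S(g_3,g_4)) all reduce to 0 modulo the current basis, so we have a Gröbner basis.
Inter-reduce: drop elements whose leading term is divisible by another's, tail-reduce, and make monic.

G = {x^2 - 173/24x + 5/2y + 65/12, xy + 1/2x - 5, y^2 + 2x + 8/3y - 40/3}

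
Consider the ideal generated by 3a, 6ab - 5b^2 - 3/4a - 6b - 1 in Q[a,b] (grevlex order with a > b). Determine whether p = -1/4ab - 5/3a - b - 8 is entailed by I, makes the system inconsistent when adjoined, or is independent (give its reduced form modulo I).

Adjoining -1/4ab - 5/3a - b - 8 makes the ideal the whole ring: the system is inconsistent.

First compute the reduced Gröbner basis of I by Buchberger's algorithm.
f_1 = 3a, LT = a.
f_2 = 6ab - 5b^2 - 3/4a - 6b - 1, LT = ab.

S(f_1,f_2): lcm = ab. S = 5/6b^2 + 1/8a + b + 1/6.
  leading term b^2: no divisor's leading term divides it; move 5/6b^2 to the remainder.
  leading term a: subtract (1/24)·f_1 from 1/8a + b + 1/6 → b + 1/6
  leading term b: no divisor's leading term divides it; move b to the remainder.
  leading term 1: no divisor's leading term divides it; move 1/6 to the remainder.
  remainder 5/6b^2 + b + 1/6 ≠ 0; add h_3 = 5/6b^2 + b + 1/6 to the basis.

The other S-polynomials (S(f_1,h_3), S(f_2,h_3)) all reduce to 0 modulo the current basis, so we have a Gröbner basis.
Inter-reduce: drop elements whose leading term is divisible by another's, tail-reduce, and make monic.
Reduced Gröbner basis: {b^2 + 6/5b + 1/5, a}.
Label its elements g_1 = b^2 + 6/5b + 1/5, g_2 = a.

Reduce p = -1/4ab - 5/3a - b - 8 modulo G:
  leading term ab: subtract (-1/4b)·g_2 from -1/4ab - 5/3a - b - 8 → -5/3a - b - 8
  leading term a: subtract (-5/3)·g_2 from -5/3a - b - 8 → -b - 8
  leading term b: no divisor's leading term divides it; move -b to the remainder.
  leading term 1: no divisor's leading term divides it; move -8 to the remainder.
  normal form = -b - 8.
The normal form is nonzero, so p ∉ I. Since p minus its normal form lies in I, I + (p) = I + (r) where r = -b - 8; decide whether this ideal is the whole ring.
Run Buchberger on G together with r (pairs among the g_i already reduce to 0 since G is a Gröbner basis):
g_1 = b^2 + 6/5b + 1/5, LT = b^2.
g_2 = a, LT = a.
r = -b - 8, LT = b.

S(g_1,r): lcm = b^2. S = -34/5b + 1/5.
  leading term b: subtract (34/5)·r from -34/5b + 1/5 → 273/5
  leading term 1: no divisor's leading term divides it; move 273/5 to the remainder.
  remainder 273/5 ≠ 0; add m_4 = 273/5 to the basis.

The other S-polynomials (S(g_1,g_2), S(g_2,r), S(g_1,m_4), S(g_2,m_4), S(r,m_4)) all reduce to 0 modulo the current basis, so we have a Gröbner basis.
Inter-reduce: drop elements whose leading term is divisible by another's, tail-reduce, and make monic.
Reduced Gröbner basis: {1}.
The reduced Gröbner basis of I + (p) is {1}: the ideal is the whole ring, so the enlarged system has no common solution — adjoining p is inconsistent.

Ideal membership is decidable via reduction modulo a Gröbner basis.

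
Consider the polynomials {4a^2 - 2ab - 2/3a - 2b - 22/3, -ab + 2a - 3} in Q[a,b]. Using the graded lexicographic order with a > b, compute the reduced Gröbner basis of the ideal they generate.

G = {a^2 - 7/6a - 1/2b - 1/3, ab - 2a + 3, b^2 + 6a - 4/3b - 25/3}

f_1 = 4a^2 - 2ab - 2/3a - 2b - 22/3, LT = a^2.
f_2 = -ab + 2a - 3, LT = ab.

S(f_1,f_2): lcm = a^2b. S = -1/2ab^2 + 2a^2 - 1/6ab - 1/2b^2 - 3a - 11/6b.
  leading term ab^2: subtract (1/2b)·f_2 from -1/2ab^2 + 2a^2 - 1/6ab - 1/2b^2 - 3a - 11/6b → 2a^2 - 7/6ab - 1/2b^2 - 3a - 1/3b
  leading term a^2: subtract (1/2)·f_1 from 2a^2 - 7/6ab - 1/2b^2 - 3a - 1/3b → -1/6ab - 1/2b^2 - 8/3a + 2/3b + 11/3
  leading term ab: subtract (1/6)·f_2 from -1/6ab - 1/2b^2 - 8/3a + 2/3b + 11/3 → -1/2b^2 - 3a + 2/3b + 25/6
  leading term b^2: no divisor's leading term divides it; move -1/2b^2 to the remainder.
  leading term a: no divisor's leading term divides it; move -3a to the remainder.
  leading term b: no divisor's leading term divides it; move 2/3b to the remainder.
  leading term 1: no divisor's leading term divides it; move 25/6 to the remainder.
  remainder -1/2b^2 - 3a + 2/3b + 25/6 ≠ 0; add g_3 = -1/2b^2 - 3a + 2/3b + 25/6 to the basis.

S(f_1,g_3): leading monomials are coprime, so the S-polynomial reduces to 0 (Buchberger's first criterion).
S(f_2,g_3): lcm = ab^2. S = -6a^2 - 2/3ab + 25/3a + 3b.
  leading term a^2: subtract (-3/2)·f_1 from -6a^2 - 2/3ab + 25/3a + 3b → -11/3ab + 22/3a - 11
  leading term ab: subtract (11/3)·f_2 from -11/3ab + 22/3a - 11 → 0
  remainder 0.

Every S-polynomial of the final basis reduces to 0, so we have a Gröbner basis.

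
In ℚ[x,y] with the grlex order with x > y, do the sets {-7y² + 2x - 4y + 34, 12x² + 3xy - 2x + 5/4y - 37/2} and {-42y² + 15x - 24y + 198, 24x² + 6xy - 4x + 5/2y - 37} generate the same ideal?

For a fixed monomial order, each ideal has a unique reduced Gröbner basis; comparing bases decides equality.
Buchberger on the first generating set:
f_1 = -7y² + 2x - 4y + 34, LT = y².
f_2 = 12x² + 3xy - 2x + 5/4y - 37/2, LT = x².

The S-polynomials (S(f_1,f_2)) all reduce to 0 modulo the current basis, so we have a Gröbner basis.
Inter-reduce: drop elements whose leading term is divisible by another's, tail-reduce, and make monic.
Reduced Gröbner basis: {x² + ¼xy - ⅙x + 5/48y - 37/24, y² - 2/7x + 4/7y - 34/7}.

Buchberger on the second generating set:
h_1 = -42y² + 15x - 24y + 198, LT = y².
h_2 = 24x² + 6xy - 4x + 5/2y - 37, LT = x².

The S-polynomials (S(h_1,h_2)) all reduce to 0 modulo the current basis, so we have a Gröbner basis.
Inter-reduce: drop elements whose leading term is divisible by another's, tail-reduce, and make monic.
Reduced Gröbner basis: {x² + ¼xy - ⅙x + 5/48y - 37/24, y² - 5/14x + 4/7y - 33/7}.

Since the reduced bases disagree, the two ideals are not the same.

No, the ideals differ.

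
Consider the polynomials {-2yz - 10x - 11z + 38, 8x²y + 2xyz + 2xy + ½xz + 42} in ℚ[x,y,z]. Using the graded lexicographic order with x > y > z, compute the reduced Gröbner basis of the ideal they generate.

G = {x³ + 27/20x²z + 21/80xz² - 71/20x² - 27/40xz - 19/20x - 21/20z, x²y - 5/4x² + ¼xy - 21/16xz + 19/4x + 21/4, yz + 5x + 11/2z - 19}

The reduced Gröbner basis is the canonical form of the ideal for this ordering.

f_1 = -2yz - 10x - 11z + 38, LT = yz.
f_2 = 8x²y + 2xyz + 2xy + ½xz + 42, LT = x²y.

S(f_1,f_2): lcm = x²yz. S = -¼xyz² + 5x³ + 11/2x²z - ¼xyz - 1/16xz² - 19x² - 21/4z.
  leading term xyz²: subtract (⅛xz)·f_1 from -¼xyz² + 5x³ + 11/2x²z - ¼xyz - 1/16xz² - 19x² - 21/4z → 5x³ + 27/4x²z - ¼xyz + 21/16xz² - 19x² - 19/4xz - 21/4z
  leading term x³: no divisor's leading term divides it; move 5x³ to the remainder.
  leading term x²z: no divisor's leading term divides it; move 27/4x²z to the remainder.
  leading term xyz: subtract (⅛x)·f_1 from -¼xyz + 21/16xz² - 19x² - 19/4xz - 21/4z → 21/16xz² - 71/4x² - 27/8xz - 19/4x - 21/4z
  leading term xz²: no divisor's leading term divides it; move 21/16xz² to the remainder.
  leading term x²: no divisor's leading term divides it; move -71/4x² to the remainder.
  leading term xz: no divisor's leading term divides it; move -27/8xz to the remainder.
  leading term x: no divisor's leading term divides it; move -19/4x to the remainder.
  leading term z: no divisor's leading term divides it; move -21/4z to the remainder.
  remainder 5x³ + 27/4x²z + 21/16xz² - 71/4x² - 27/8xz - 19/4x - 21/4z ≠ 0; add g_3 = 5x³ + 27/4x²z + 21/16xz² - 71/4x² - 27/8xz - 19/4x - 21/4z to the basis.

The other S-polynomials (S(f_1,g_3), S(f_2,g_3)) all reduce to 0 modulo the current basis, so we have a Gröbner basis.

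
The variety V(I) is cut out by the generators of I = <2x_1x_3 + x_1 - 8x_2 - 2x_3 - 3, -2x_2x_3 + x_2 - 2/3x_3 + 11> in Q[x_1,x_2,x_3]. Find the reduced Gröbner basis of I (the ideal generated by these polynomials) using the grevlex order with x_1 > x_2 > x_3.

G = {x_1x_2 - 4x_2^2 + 17/3x_1 - 10/3x_2 - 6, x_1x_3 + 1/2x_1 - 4x_2 - x_3 - 3/2, x_2x_3 - 1/2x_2 + 1/3x_3 - 11/2}

This is the nonlinear analogue of row-reducing a linear system.

f_1 = 2x_1x_3 + x_1 - 8x_2 - 2x_3 - 3, LT = x_1x_3.
f_2 = -2x_2x_3 + x_2 - 2/3x_3 + 11, LT = x_2x_3.

S(f_1,f_2): lcm = x_1x_2x_3. S = x_1x_2 - 4x_2^2 - 1/3x_1x_3 - x_2x_3 + 11/2x_1 - 3/2x_2.
  leading term x_1x_2: no divisor's leading term divides it; move x_1x_2 to the remainder.
  leading term x_2^2: no divisor's leading term divides it; move -4x_2^2 to the remainder.
  leading term x_1x_3: subtract (-1/6)·f_1 from -1/3x_1x_3 - x_2x_3 + 11/2x_1 - 3/2x_2 → -x_2x_3 + 17/3x_1 - 17/6x_2 - 1/3x_3 - 1/2
  leading term x_2x_3: subtract (1/2)·f_2 from -x_2x_3 + 17/3x_1 - 17/6x_2 - 1/3x_3 - 1/2 → 17/3x_1 - 10/3x_2 - 6
  leading term x_1: no divisor's leading term divides it; move 17/3x_1 to the remainder.
  leading term x_2: no divisor's leading term divides it; move -10/3x_2 to the remainder.
  leading term 1: no divisor's leading term divides it; move -6 to the remainder.
  remainder x_1x_2 - 4x_2^2 + 17/3x_1 - 10/3x_2 - 6 ≠ 0; add g_3 = x_1x_2 - 4x_2^2 + 17/3x_1 - 10/3x_2 - 6 to the basis.

S(f_1,g_3): lcm = x_1x_2x_3. S = 4x_2^2x_3 + 1/2x_1x_2 - 4x_2^2 - 17/3x_1x_3 + 7/3x_2x_3 - 3/2x_2 + 6x_3.
  leading term x_2^2x_3: subtract (-2x_2)·f_2 from 4x_2^2x_3 + 1/2x_1x_2 - 4x_2^2 - 17/3x_1x_3 + 7/3x_2x_3 - 3/2x_2 + 6x_3 → 1/2x_1x_2 - 2x_2^2 - 17/3x_1x_3 + x_2x_3 + 41/2x_2 + 6x_3
  leading term x_1x_2: subtract (1/2)·g_3 from 1/2x_1x_2 - 2x_2^2 - 17/3x_1x_3 + x_2x_3 + 41/2x_2 + 6x_3 → -17/3x_1x_3 + x_2x_3 - 17/6x_1 + 133/6x_2 + 6x_3 + 3
  leading term x_1x_3: subtract (-17/6)·f_1 from -17/3x_1x_3 + x_2x_3 - 17/6x_1 + 133/6x_2 + 6x_3 + 3 → x_2x_3 - 1/2x_2 + 1/3x_3 - 11/2
  leading term x_2x_3: subtract (-1/2)·f_2 from x_2x_3 - 1/2x_2 + 1/3x_3 - 11/2 → 0
  remainder 0.

S(f_2,g_3): lcm = x_1x_2x_3. S = 4x_2^2x_3 - 1/2x_1x_2 - 16/3x_1x_3 + 10/3x_2x_3 - 11/2x_1 + 6x_3.
  leading term x_2^2x_3: subtract (-2x_2)·f_2 from 4x_2^2x_3 - 1/2x_1x_2 - 16/3x_1x_3 + 10/3x_2x_3 - 11/2x_1 + 6x_3 → -1/2x_1x_2 + 2x_2^2 - 16/3x_1x_3 + 2x_2x_3 - 11/2x_1 + 22x_2 + 6x_3
  leading term x_1x_2: subtract (-1/2)·g_3 from -1/2x_1x_2 + 2x_2^2 - 16/3x_1x_3 + 2x_2x_3 - 11/2x_1 + 22x_2 + 6x_3 → -16/3x_1x_3 + 2x_2x_3 - 8/3x_1 + 61/3x_2 + 6x_3 - 3
  leading term x_1x_3: subtract (-8/3)·f_1 from -16/3x_1x_3 + 2x_2x_3 - 8/3x_1 + 61/3x_2 + 6x_3 - 3 → 2x_2x_3 - x_2 + 2/3x_3 - 11
  leading term x_2x_3: subtract (-1)·f_2 from 2x_2x_3 - x_2 + 2/3x_3 - 11 → 0
  remainder 0.

Every S-polynomial of the final basis reduces to 0, so we have a Gröbner basis.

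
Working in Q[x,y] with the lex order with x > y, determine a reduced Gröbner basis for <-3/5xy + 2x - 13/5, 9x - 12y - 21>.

f_1 = -3/5xy + 2x - 13/5, LT = xy.
f_2 = 9x - 12y - 21, LT = x.

S(f_1,f_2): lcm = xy. S = -10/3x + 4/3y^2 + 7/3y + 13/3.
  leading term x: subtract (-10/27)·f_2 from -10/3x + 4/3y^2 + 7/3y + 13/3 → 4/3y^2 - 19/9y - 31/9
  leading term y^2: no divisor's leading term divides it; move 4/3y^2 to the remainder.
  leading term y: no divisor's leading term divides it; move -19/9y to the remainder.
  leading term 1: no divisor's leading term divides it; move -31/9 to the remainder.
  remainder 4/3y^2 - 19/9y - 31/9 ≠ 0; add g_3 = 4/3y^2 - 19/9y - 31/9 to the basis.

The other S-polynomials (S(f_1,g_3), S(f_2,g_3)) all reduce to 0 modulo the current basis, so we have a Gröbner basis.
Inter-reduce: drop elements whose leading term is divisible by another's, tail-reduce, and make monic.

G = {x - 4/3y - 7/3, y^2 - 19/12y - 31/12}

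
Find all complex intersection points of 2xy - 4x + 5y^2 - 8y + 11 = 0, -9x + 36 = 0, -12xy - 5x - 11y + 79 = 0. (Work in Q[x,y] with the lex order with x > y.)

Compute a lex Gröbner basis by Buchberger's algorithm.
f_1 = 2xy - 4x + 5y^2 - 8y + 11, LT = xy.
f_2 = -9x + 36, LT = x.
f_3 = -12xy - 5x - 11y + 79, LT = xy.

S(f_1,f_2): lcm = xy. S = -2x + 5/2y^2 + 11/2.
  leading term x: subtract (2/9)·f_2 from -2x + 5/2y^2 + 11/2 → 5/2y^2 - 5/2
  leading term y^2: no divisor's leading term divides it; move 5/2y^2 to the remainder.
  leading term 1: no divisor's leading term divides it; move -5/2 to the remainder.
  remainder 5/2y^2 - 5/2 ≠ 0; add h_4 = 5/2y^2 - 5/2 to the basis.

S(f_1,f_3): lcm = xy. S = -29/12x + 5/2y^2 - 59/12y + 145/12.
  leading term x: subtract (29/108)·f_2 from -29/12x + 5/2y^2 - 59/12y + 145/12 → 5/2y^2 - 59/12y + 29/12
  leading term y^2: subtract (1)·h_4 from 5/2y^2 - 59/12y + 29/12 → -59/12y + 59/12
  leading term y: no divisor's leading term divides it; move -59/12y to the remainder.
  leading term 1: no divisor's leading term divides it; move 59/12 to the remainder.
  remainder -59/12y + 59/12 ≠ 0; add h_5 = -59/12y + 59/12 to the basis.

The other S-polynomials (S(f_2,f_3), S(f_1,h_4), S(f_2,h_4), S(f_3,h_4), S(f_1,h_5), S(f_2,h_5), S(f_3,h_5), S(h_4,h_5)) all reduce to 0 modulo the current basis, so we have a Gröbner basis.
Inter-reduce: drop elements whose leading term is divisible by another's, tail-reduce, and make monic.
Reduced Gröbner basis: {x - 4, y - 1}.

From the last basis element, y - 1 = 0, so y takes values in {1}. Each choice, substituted upward through the basis, yields the corresponding point(s) of the solution set.
  y = 1: the earlier basis element becomes x - 4 = 0, giving x = 4 — point (4, 1).
Check: every point annihilates each of the original generators.

{(4, 1)}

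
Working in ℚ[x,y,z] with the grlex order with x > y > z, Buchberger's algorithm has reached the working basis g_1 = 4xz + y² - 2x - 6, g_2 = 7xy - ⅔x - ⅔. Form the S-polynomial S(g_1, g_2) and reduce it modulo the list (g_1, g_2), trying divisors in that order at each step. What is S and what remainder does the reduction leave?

lcm(LM(g_1), LM(g_2)) = xyz.
S = (lcm/LT(g_1))·g_1 − (lcm/LT(g_2))·g_2 = ¼y³ - ½xy + 2/21xz - 3/2y + 2/21z.
Reduce S modulo (g_1, g_2) in that order:
  leading term y³: no divisor's leading term divides it; move ¼y³ to the remainder.
  leading term xy: subtract (-1/14)·g_2 from -½xy + 2/21xz - 3/2y + 2/21z → 2/21xz - 1/21x - 3/2y + 2/21z - 1/21
  leading term xz: subtract (1/42)·g_1 from 2/21xz - 1/21x - 3/2y + 2/21z - 1/21 → -1/42y² - 3/2y + 2/21z + 2/21
  leading term y²: no divisor's leading term divides it; move -1/42y² to the remainder.
  leading term y: no divisor's leading term divides it; move -3/2y to the remainder.
  leading term z: no divisor's leading term divides it; move 2/21z to the remainder.
  leading term 1: no divisor's leading term divides it; move 2/21 to the remainder.
The remainder ¼y³ - 1/42y² - 3/2y + 2/21z + 2/21 is nonzero, so it would be added as the next basis element.
This is the inner loop of Buchberger's algorithm — each nonzero remainder becomes a new basis element.

S(g_1, g_2) = ¼y³ - ½xy + 2/21xz - 3/2y + 2/21z; remainder on division = ¼y³ - 1/42y² - 3/2y + 2/21z + 2/21.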